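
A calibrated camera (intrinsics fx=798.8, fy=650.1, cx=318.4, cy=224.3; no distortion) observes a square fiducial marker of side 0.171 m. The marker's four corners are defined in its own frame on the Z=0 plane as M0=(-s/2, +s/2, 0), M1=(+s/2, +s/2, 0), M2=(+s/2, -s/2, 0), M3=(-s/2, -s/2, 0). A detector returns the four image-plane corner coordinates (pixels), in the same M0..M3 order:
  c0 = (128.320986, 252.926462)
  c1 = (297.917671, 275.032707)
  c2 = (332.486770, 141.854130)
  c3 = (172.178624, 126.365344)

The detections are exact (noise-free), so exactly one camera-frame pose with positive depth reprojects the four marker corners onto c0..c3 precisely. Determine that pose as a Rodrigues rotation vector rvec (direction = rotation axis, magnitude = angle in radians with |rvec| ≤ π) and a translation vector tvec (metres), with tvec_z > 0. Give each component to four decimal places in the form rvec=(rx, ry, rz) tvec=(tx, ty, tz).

Intrinsics K: fx=798.8, fy=650.1, cx=318.4, cy=224.3
Marker side s = 0.171 m; corners in marker frame (Z=0):
  M0 = (-0.0855, +0.0855, 0)
  M1 = (+0.0855, +0.0855, 0)
  M2 = (+0.0855, -0.0855, 0)
  M3 = (-0.0855, -0.0855, 0)
Detected image corners:
  c0 = (128.320986, 252.926462) px
  c1 = (297.917671, 275.032707) px
  c2 = (332.486770, 141.854130) px
  c3 = (172.178624, 126.365344) px
Planar DLT: solve 8×8 A·h = b for H (H[2,2]=1):
  H  [+907.41840 -319.90477 +231.66804]
  H  [+61.12024 +682.07644 +196.70256]
  H  [-0.24199 -0.38683 +1.00000]
B = K⁻¹H; ‖b₁‖=1.268448, ‖b₂‖=1.268448; λ = 2/(‖b₁‖+‖b₂‖) = 0.788365, sign → tz>0 ⇒ λ=+0.788365
r₁ = λ·B[:,0] = (+0.97161,+0.13994,-0.19078); r₂ = λ·B[:,1] = (-0.19417,+0.93236,-0.30496)
r₃ = r₁×r₂ = (+0.13520,+0.33335,+0.93306); SVD([r₁ r₂ r₃]) → R = UVᵀ:
  R  [+0.97161 -0.19417 +0.13520]
  R  [+0.13994 +0.93236 +0.33335]
  R  [-0.19078 -0.30496 +0.93306]
t = (-0.08560, -0.03347, +0.78836) m
tr R = 2.837029; θ = arccos((tr R − 1)/2) = 0.406489 rad = 23.290°
axis k = ((R−Rᵀ)₃₂, (R−Rᵀ)₁₃, (R−Rᵀ)₂₁) / (2 sinθ) = (-0.807193, +0.412219, +0.422511)
rvec = θ·k = (-0.328115, +0.167562, +0.171746)

rvec=(-0.3281, 0.1676, 0.1717) tvec=(-0.0856, -0.0335, 0.7884)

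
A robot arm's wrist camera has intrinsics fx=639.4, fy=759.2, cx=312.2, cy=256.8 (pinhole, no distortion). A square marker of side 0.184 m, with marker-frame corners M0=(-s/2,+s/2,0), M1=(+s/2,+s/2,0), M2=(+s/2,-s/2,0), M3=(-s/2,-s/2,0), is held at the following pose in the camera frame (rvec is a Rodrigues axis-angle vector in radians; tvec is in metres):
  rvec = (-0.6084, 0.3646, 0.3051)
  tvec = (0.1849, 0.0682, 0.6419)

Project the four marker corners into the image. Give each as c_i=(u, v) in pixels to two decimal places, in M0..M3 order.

Intrinsics K: fx=639.4, fy=759.2, cx=312.2, cy=256.8
Marker side s = 0.184 m; corners in marker frame (Z=0):
  M0 = (-0.0920, +0.0920, 0)
  M1 = (+0.0920, +0.0920, 0)
  M2 = (+0.0920, -0.0920, 0)
  M3 = (-0.0920, -0.0920, 0)
rvec = (-0.6084, 0.3646, 0.3051), |rvec| = θ = 0.77212 rad = 44.239°
Rodrigues: sinθ=0.69766, 1−cosθ=0.28357; R = I + sinθ·[k]× + (1−cosθ)·[k]×²:
    [+0.89249 -0.38119 +0.24115]
    [+0.17017 +0.77966 +0.60264]
    [-0.41773 -0.49681 +0.76071]
t = (0.1849, 0.0682, 0.6419) m
M0: Pc = R·M0+t = (+0.06772, +0.12427, +0.63462); u = 639.4·(+0.06772)/0.63462 + 312.2 = 380.4311, v = 759.2·(+0.12427)/0.63462 + 256.8 = 405.4684
M1: Pc = R·M1+t = (+0.23194, +0.15558, +0.55776); u = 639.4·(+0.23194)/0.55776 + 312.2 = 578.0889, v = 759.2·(+0.15558)/0.55776 + 256.8 = 468.5741
M2: Pc = R·M2+t = (+0.30208, +0.01213, +0.64918); u = 639.4·(+0.30208)/0.64918 + 312.2 = 609.7296, v = 759.2·(+0.01213)/0.64918 + 256.8 = 270.9816
M3: Pc = R·M3+t = (+0.13786, -0.01918, +0.72604); u = 639.4·(+0.13786)/0.72604 + 312.2 = 433.6088, v = 759.2·(-0.01918)/0.72604 + 256.8 = 236.7395

c0=(380.43, 405.47) c1=(578.09, 468.57) c2=(609.73, 270.98) c3=(433.61, 236.74)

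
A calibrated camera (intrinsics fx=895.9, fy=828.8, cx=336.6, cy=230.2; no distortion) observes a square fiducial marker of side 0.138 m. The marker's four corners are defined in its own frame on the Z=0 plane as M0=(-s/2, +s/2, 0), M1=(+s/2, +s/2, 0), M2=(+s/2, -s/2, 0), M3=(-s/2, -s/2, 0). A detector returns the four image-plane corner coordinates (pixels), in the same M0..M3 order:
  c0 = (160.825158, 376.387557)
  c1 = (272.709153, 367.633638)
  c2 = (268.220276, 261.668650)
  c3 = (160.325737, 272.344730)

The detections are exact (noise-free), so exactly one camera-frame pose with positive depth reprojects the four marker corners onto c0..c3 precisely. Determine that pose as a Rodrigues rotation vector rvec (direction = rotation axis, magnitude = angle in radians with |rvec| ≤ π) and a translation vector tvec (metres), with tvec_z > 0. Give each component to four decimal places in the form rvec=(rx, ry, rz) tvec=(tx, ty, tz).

Intrinsics K: fx=895.9, fy=828.8, cx=336.6, cy=230.2
Marker side s = 0.138 m; corners in marker frame (Z=0):
  M0 = (-0.0690, +0.0690, 0)
  M1 = (+0.0690, +0.0690, 0)
  M2 = (+0.0690, -0.0690, 0)
  M3 = (-0.0690, -0.0690, 0)
Detected image corners:
  c0 = (160.825158, 376.387557) px
  c1 = (272.709153, 367.633638) px
  c2 = (268.220276, 261.668650) px
  c3 = (160.325737, 272.344730) px
Planar DLT: solve 8×8 A·h = b for H (H[2,2]=1):
  H  [+762.27679 -38.01429 +214.90382]
  H  [-120.57754 +677.90399 +318.62101]
  H  [-0.15666 -0.25952 +1.00000]
B = K⁻¹H; ‖b₁‖=0.928715, ‖b₂‖=0.928715; λ = 2/(‖b₁‖+‖b₂‖) = 1.076756, sign → tz>0 ⇒ λ=+1.076756
r₁ = λ·B[:,0] = (+0.97954,-0.10980,-0.16868); r₂ = λ·B[:,1] = (+0.05930,+0.95833,-0.27944)
r₃ = r₁×r₂ = (+0.19234,+0.26372,+0.94523); SVD([r₁ r₂ r₃]) → R = UVᵀ:
  R  [+0.97954 +0.05930 +0.19234]
  R  [-0.10980 +0.95833 +0.26372]
  R  [-0.16868 -0.27944 +0.94523]
t = (-0.14626, +0.11487, +1.07676) m
tr R = 2.883096; θ = arccos((tr R − 1)/2) = 0.343600 rad = 19.687°
axis k = ((R−Rᵀ)₃₂, (R−Rᵀ)₁₃, (R−Rᵀ)₂₁) / (2 sinθ) = (-0.806158, +0.535834, -0.250979)
rvec = θ·k = (-0.276996, +0.184113, -0.086236)

rvec=(-0.2770, 0.1841, -0.0862) tvec=(-0.1463, 0.1149, 1.0768)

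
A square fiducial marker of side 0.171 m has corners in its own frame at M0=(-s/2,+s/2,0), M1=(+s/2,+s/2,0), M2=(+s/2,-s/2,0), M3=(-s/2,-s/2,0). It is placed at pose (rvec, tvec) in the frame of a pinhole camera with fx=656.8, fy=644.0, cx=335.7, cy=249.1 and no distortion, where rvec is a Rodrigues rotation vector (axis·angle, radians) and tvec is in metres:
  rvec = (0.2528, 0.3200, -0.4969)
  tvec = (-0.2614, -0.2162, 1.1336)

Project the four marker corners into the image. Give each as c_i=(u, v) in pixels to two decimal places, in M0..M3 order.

Intrinsics K: fx=656.8, fy=644.0, cx=335.7, cy=249.1
Marker side s = 0.171 m; corners in marker frame (Z=0):
  M0 = (-0.0855, +0.0855, 0)
  M1 = (+0.0855, +0.0855, 0)
  M2 = (+0.0855, -0.0855, 0)
  M3 = (-0.0855, -0.0855, 0)
rvec = (0.2528, 0.3200, -0.4969), |rvec| = θ = 0.64282 rad = 36.831°
Rodrigues: sinθ=0.59945, 1−cosθ=0.19959; R = I + sinθ·[k]× + (1−cosθ)·[k]×²:
    [+0.83128 +0.50245 +0.23774]
    [-0.42430 +0.84987 -0.31255]
    [-0.35909 +0.15894 +0.91967]
t = (-0.2614, -0.2162, 1.1336) m
M0: Pc = R·M0+t = (-0.28951, -0.10726, +1.17789); u = 656.8·(-0.28951)/1.17789 + 335.7 = 174.2649, v = 644.0·(-0.10726)/1.17789 + 249.1 = 190.4577
M1: Pc = R·M1+t = (-0.14737, -0.17981, +1.11649); u = 656.8·(-0.14737)/1.11649 + 335.7 = 249.0085, v = 644.0·(-0.17981)/1.11649 + 249.1 = 145.3816
M2: Pc = R·M2+t = (-0.23329, -0.32514, +1.08931); u = 656.8·(-0.23329)/1.08931 + 335.7 = 195.0402, v = 644.0·(-0.32514)/1.08931 + 249.1 = 56.8759
M3: Pc = R·M3+t = (-0.37543, -0.25259, +1.15071); u = 656.8·(-0.37543)/1.15071 + 335.7 = 121.4110, v = 644.0·(-0.25259)/1.15071 + 249.1 = 107.7395

c0=(174.26, 190.46) c1=(249.01, 145.38) c2=(195.04, 56.88) c3=(121.41, 107.74)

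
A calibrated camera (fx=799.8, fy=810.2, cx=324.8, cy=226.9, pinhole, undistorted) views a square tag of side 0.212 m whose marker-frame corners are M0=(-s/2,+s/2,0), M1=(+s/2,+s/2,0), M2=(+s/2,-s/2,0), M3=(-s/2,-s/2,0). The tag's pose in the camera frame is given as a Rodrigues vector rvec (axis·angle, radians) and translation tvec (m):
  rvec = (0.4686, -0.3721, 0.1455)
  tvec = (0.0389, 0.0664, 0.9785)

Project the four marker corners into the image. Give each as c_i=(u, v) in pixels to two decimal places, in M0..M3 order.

Intrinsics K: fx=799.8, fy=810.2, cx=324.8, cy=226.9
Marker side s = 0.212 m; corners in marker frame (Z=0):
  M0 = (-0.1060, +0.1060, 0)
  M1 = (+0.1060, +0.1060, 0)
  M2 = (+0.1060, -0.1060, 0)
  M3 = (-0.1060, -0.1060, 0)
rvec = (0.4686, -0.3721, 0.1455), |rvec| = θ = 0.61580 rad = 35.283°
Rodrigues: sinθ=0.57762, 1−cosθ=0.18369; R = I + sinθ·[k]× + (1−cosθ)·[k]×²:
    [+0.92268 -0.22094 -0.31600]
    [+0.05201 +0.88338 -0.46577]
    [+0.38205 +0.41331 +0.82656]
t = (0.0389, 0.0664, 0.9785) m
M0: Pc = R·M0+t = (-0.08232, +0.15452, +0.98181); u = 799.8·(-0.08232)/0.98181 + 324.8 = 257.7383, v = 810.2·(+0.15452)/0.98181 + 226.9 = 354.4148
M1: Pc = R·M1+t = (+0.11328, +0.16555, +1.06281); u = 799.8·(+0.11328)/1.06281 + 324.8 = 410.0502, v = 810.2·(+0.16555)/1.06281 + 226.9 = 353.1032
M2: Pc = R·M2+t = (+0.16012, -0.02172, +0.97519); u = 799.8·(+0.16012)/0.97519 + 324.8 = 456.1253, v = 810.2·(-0.02172)/0.97519 + 226.9 = 208.8509
M3: Pc = R·M3+t = (-0.03548, -0.03275, +0.89419); u = 799.8·(-0.03548)/0.89419 + 324.8 = 293.0616, v = 810.2·(-0.03275)/0.89419 + 226.9 = 197.2247

c0=(257.74, 354.41) c1=(410.05, 353.10) c2=(456.13, 208.85) c3=(293.06, 197.22)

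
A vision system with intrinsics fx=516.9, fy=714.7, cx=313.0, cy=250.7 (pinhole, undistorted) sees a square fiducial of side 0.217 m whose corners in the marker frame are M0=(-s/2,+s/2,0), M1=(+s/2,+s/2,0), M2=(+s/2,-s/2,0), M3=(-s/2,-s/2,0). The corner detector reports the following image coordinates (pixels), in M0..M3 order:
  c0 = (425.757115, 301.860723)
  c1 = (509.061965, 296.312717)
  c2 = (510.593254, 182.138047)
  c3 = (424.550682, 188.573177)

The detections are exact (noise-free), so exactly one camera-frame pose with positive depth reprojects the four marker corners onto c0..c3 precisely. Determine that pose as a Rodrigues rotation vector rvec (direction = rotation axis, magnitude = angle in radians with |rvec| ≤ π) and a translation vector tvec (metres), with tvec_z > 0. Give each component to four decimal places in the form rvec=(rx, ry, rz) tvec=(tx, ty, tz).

rvec=(0.2016, 0.0323, -0.0548) tvec=(0.3993, -0.0141, 1.3373)

Intrinsics K: fx=516.9, fy=714.7, cx=313.0, cy=250.7
Marker side s = 0.217 m; corners in marker frame (Z=0):
  M0 = (-0.1085, +0.1085, 0)
  M1 = (+0.1085, +0.1085, 0)
  M2 = (+0.1085, -0.1085, 0)
  M3 = (-0.1085, -0.1085, 0)
Detected image corners:
  c0 = (425.757115, 301.860723) px
  c1 = (509.061965, 296.312717) px
  c2 = (510.593254, 182.138047) px
  c3 = (424.550682, 188.573177) px
Planar DLT: solve 8×8 A·h = b for H (H[2,2]=1):
  H  [+376.96351 +68.90080 +467.36037]
  H  [-34.38403 +560.17772 +243.14927]
  H  [-0.02810 +0.14894 +1.00000]
B = K⁻¹H; ‖b₁‖=0.747800, ‖b₂‖=0.747800; λ = 2/(‖b₁‖+‖b₂‖) = 1.337256, sign → tz>0 ⇒ λ=+1.337256
r₁ = λ·B[:,0] = (+0.99798,-0.05115,-0.03758); r₂ = λ·B[:,1] = (+0.05764,+0.97827,+0.19918)
r₃ = r₁×r₂ = (+0.02657,-0.20094,+0.97924); SVD([r₁ r₂ r₃]) → R = UVᵀ:
  R  [+0.99798 +0.05764 +0.02657]
  R  [-0.05115 +0.97827 -0.20094]
  R  [-0.03758 +0.19918 +0.97924]
t = (+0.39934, -0.01413, +1.33726) m
tr R = 2.955493; θ = arccos((tr R − 1)/2) = 0.211359 rad = 12.110°
axis k = ((R−Rᵀ)₃₂, (R−Rᵀ)₁₃, (R−Rᵀ)₂₁) / (2 sinθ) = (+0.953619, +0.152881, -0.259302)
rvec = θ·k = (+0.201556, +0.032313, -0.054806)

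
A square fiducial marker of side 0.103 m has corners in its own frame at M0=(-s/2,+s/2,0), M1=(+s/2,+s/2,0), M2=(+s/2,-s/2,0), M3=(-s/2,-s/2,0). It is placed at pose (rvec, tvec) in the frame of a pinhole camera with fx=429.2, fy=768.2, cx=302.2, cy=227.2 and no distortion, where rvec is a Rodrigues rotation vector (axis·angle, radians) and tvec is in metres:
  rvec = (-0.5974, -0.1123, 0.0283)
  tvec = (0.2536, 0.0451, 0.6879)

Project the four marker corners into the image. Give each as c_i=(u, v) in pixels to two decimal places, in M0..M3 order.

c0=(435.27, 326.62) c1=(499.41, 332.16) c2=(483.22, 233.13) c3=(424.07, 226.65)

Intrinsics K: fx=429.2, fy=768.2, cx=302.2, cy=227.2
Marker side s = 0.103 m; corners in marker frame (Z=0):
  M0 = (-0.0515, +0.0515, 0)
  M1 = (+0.0515, +0.0515, 0)
  M2 = (+0.0515, -0.0515, 0)
  M3 = (-0.0515, -0.0515, 0)
rvec = (-0.5974, -0.1123, 0.0283), |rvec| = θ = 0.60852 rad = 34.866°
Rodrigues: sinθ=0.57166, 1−cosθ=0.17951; R = I + sinθ·[k]× + (1−cosθ)·[k]×²:
    [+0.99350 +0.00594 -0.11369]
    [+0.05911 +0.82661 +0.55967]
    [+0.09730 -0.56275 +0.82088]
t = (0.2536, 0.0451, 0.6879) m
M0: Pc = R·M0+t = (+0.20274, +0.08463, +0.65391); u = 429.2·(+0.20274)/0.65391 + 302.2 = 435.2712, v = 768.2·(+0.08463)/0.65391 + 227.2 = 326.6176
M1: Pc = R·M1+t = (+0.30507, +0.09071, +0.66393); u = 429.2·(+0.30507)/0.66393 + 302.2 = 499.4143, v = 768.2·(+0.09071)/0.66393 + 227.2 = 332.1610
M2: Pc = R·M2+t = (+0.30446, +0.00557, +0.72189); u = 429.2·(+0.30446)/0.72189 + 302.2 = 483.2159, v = 768.2·(+0.00557)/0.72189 + 227.2 = 233.1313
M3: Pc = R·M3+t = (+0.20213, -0.00051, +0.71187); u = 429.2·(+0.20213)/0.71187 + 302.2 = 424.0674, v = 768.2·(-0.00051)/0.71187 + 227.2 = 226.6450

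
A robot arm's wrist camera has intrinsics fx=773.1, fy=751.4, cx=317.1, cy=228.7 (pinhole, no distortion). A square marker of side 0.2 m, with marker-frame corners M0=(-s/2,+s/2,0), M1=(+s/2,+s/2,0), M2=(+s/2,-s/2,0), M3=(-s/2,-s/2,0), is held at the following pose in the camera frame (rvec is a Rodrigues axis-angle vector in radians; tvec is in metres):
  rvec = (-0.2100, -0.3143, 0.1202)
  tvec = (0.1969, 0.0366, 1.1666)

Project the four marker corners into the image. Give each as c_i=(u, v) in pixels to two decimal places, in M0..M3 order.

Intrinsics K: fx=773.1, fy=751.4, cx=317.1, cy=228.7
Marker side s = 0.2 m; corners in marker frame (Z=0):
  M0 = (-0.1000, +0.1000, 0)
  M1 = (+0.1000, +0.1000, 0)
  M2 = (+0.1000, -0.1000, 0)
  M3 = (-0.1000, -0.1000, 0)
rvec = (-0.2100, -0.3143, 0.1202), |rvec| = θ = 0.39665 rad = 22.726°
Rodrigues: sinθ=0.38633, 1−cosθ=0.07764; R = I + sinθ·[k]× + (1−cosθ)·[k]×²:
    [+0.94412 -0.08450 -0.31858]
    [+0.14964 +0.97111 +0.18589]
    [+0.29367 -0.22318 +0.92949]
t = (0.1969, 0.0366, 1.1666) m
M0: Pc = R·M0+t = (+0.09404, +0.11875, +1.11492); u = 773.1·(+0.09404)/1.11492 + 317.1 = 382.3072, v = 751.4·(+0.11875)/1.11492 + 228.7 = 308.7294
M1: Pc = R·M1+t = (+0.28286, +0.14868, +1.17365); u = 773.1·(+0.28286)/1.17365 + 317.1 = 503.4255, v = 751.4·(+0.14868)/1.17365 + 228.7 = 323.8857
M2: Pc = R·M2+t = (+0.29976, -0.04555, +1.21828); u = 773.1·(+0.29976)/1.21828 + 317.1 = 507.3234, v = 751.4·(-0.04555)/1.21828 + 228.7 = 200.6084
M3: Pc = R·M3+t = (+0.11094, -0.07548, +1.15955); u = 773.1·(+0.11094)/1.15955 + 317.1 = 391.0649, v = 751.4·(-0.07548)/1.15955 + 228.7 = 179.7914

c0=(382.31, 308.73) c1=(503.43, 323.89) c2=(507.32, 200.61) c3=(391.06, 179.79)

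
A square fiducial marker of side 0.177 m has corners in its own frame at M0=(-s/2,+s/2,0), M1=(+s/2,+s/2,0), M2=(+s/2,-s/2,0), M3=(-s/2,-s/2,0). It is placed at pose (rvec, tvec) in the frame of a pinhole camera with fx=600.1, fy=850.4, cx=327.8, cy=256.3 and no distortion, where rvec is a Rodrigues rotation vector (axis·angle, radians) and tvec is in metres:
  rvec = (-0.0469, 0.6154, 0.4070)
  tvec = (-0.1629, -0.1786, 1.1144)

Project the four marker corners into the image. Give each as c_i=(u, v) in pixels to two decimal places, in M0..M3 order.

Intrinsics K: fx=600.1, fy=850.4, cx=327.8, cy=256.3
Marker side s = 0.177 m; corners in marker frame (Z=0):
  M0 = (-0.0885, +0.0885, 0)
  M1 = (+0.0885, +0.0885, 0)
  M2 = (+0.0885, -0.0885, 0)
  M3 = (-0.0885, -0.0885, 0)
rvec = (-0.0469, 0.6154, 0.4070), |rvec| = θ = 0.73930 rad = 42.359°
Rodrigues: sinθ=0.67377, 1−cosθ=0.26106; R = I + sinθ·[k]× + (1−cosθ)·[k]×²:
    [+0.73999 -0.38471 +0.55174]
    [+0.35714 +0.91983 +0.16238]
    [-0.56997 +0.07689 +0.81806]
t = (-0.1629, -0.1786, 1.1144) m
M0: Pc = R·M0+t = (-0.26244, -0.12880, +1.17165); u = 600.1·(-0.26244)/1.17165 + 327.8 = 193.3842, v = 850.4·(-0.12880)/1.17165 + 256.3 = 162.8135
M1: Pc = R·M1+t = (-0.13146, -0.06559, +1.07076); u = 600.1·(-0.13146)/1.07076 + 327.8 = 254.1256, v = 850.4·(-0.06559)/1.07076 + 256.3 = 204.2097
M2: Pc = R·M2+t = (-0.06336, -0.22840, +1.05715); u = 600.1·(-0.06336)/1.05715 + 327.8 = 291.8310, v = 850.4·(-0.22840)/1.05715 + 256.3 = 72.5709
M3: Pc = R·M3+t = (-0.19434, -0.29161, +1.15804); u = 600.1·(-0.19434)/1.15804 + 327.8 = 227.0910, v = 850.4·(-0.29161)/1.15804 + 256.3 = 42.1562

c0=(193.38, 162.81) c1=(254.13, 204.21) c2=(291.83, 72.57) c3=(227.09, 42.16)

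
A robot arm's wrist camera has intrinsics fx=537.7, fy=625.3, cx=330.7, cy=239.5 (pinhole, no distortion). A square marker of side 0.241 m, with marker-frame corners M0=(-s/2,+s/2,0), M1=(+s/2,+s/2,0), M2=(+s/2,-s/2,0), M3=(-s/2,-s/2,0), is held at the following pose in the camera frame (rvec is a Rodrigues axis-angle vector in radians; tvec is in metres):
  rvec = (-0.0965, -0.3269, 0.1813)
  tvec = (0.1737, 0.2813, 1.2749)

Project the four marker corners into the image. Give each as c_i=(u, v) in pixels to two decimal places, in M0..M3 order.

Intrinsics K: fx=537.7, fy=625.3, cx=330.7, cy=239.5
Marker side s = 0.241 m; corners in marker frame (Z=0):
  M0 = (-0.1205, +0.1205, 0)
  M1 = (+0.1205, +0.1205, 0)
  M2 = (+0.1205, -0.1205, 0)
  M3 = (-0.1205, -0.1205, 0)
rvec = (-0.0965, -0.3269, 0.1813), |rvec| = θ = 0.38606 rad = 22.120°
Rodrigues: sinθ=0.37655, 1−cosθ=0.07360; R = I + sinθ·[k]× + (1−cosθ)·[k]×²:
    [+0.93100 -0.16125 -0.32748]
    [+0.19241 +0.97917 +0.06485]
    [+0.31020 -0.12339 +0.94263]
t = (0.1737, 0.2813, 1.2749) m
M0: Pc = R·M0+t = (+0.04208, +0.37610, +1.22265); u = 537.7·(+0.04208)/1.22265 + 330.7 = 349.2078, v = 625.3·(+0.37610)/1.22265 + 239.5 = 431.8509
M1: Pc = R·M1+t = (+0.26645, +0.42248, +1.29741); u = 537.7·(+0.26645)/1.29741 + 330.7 = 441.1295, v = 625.3·(+0.42248)/1.29741 + 239.5 = 443.1160
M2: Pc = R·M2+t = (+0.30532, +0.18650, +1.32715); u = 537.7·(+0.30532)/1.32715 + 330.7 = 454.4002, v = 625.3·(+0.18650)/1.32715 + 239.5 = 327.3692
M3: Pc = R·M3+t = (+0.08095, +0.14012, +1.25239); u = 537.7·(+0.08095)/1.25239 + 330.7 = 365.4532, v = 625.3·(+0.14012)/1.25239 + 239.5 = 309.4624

c0=(349.21, 431.85) c1=(441.13, 443.12) c2=(454.40, 327.37) c3=(365.45, 309.46)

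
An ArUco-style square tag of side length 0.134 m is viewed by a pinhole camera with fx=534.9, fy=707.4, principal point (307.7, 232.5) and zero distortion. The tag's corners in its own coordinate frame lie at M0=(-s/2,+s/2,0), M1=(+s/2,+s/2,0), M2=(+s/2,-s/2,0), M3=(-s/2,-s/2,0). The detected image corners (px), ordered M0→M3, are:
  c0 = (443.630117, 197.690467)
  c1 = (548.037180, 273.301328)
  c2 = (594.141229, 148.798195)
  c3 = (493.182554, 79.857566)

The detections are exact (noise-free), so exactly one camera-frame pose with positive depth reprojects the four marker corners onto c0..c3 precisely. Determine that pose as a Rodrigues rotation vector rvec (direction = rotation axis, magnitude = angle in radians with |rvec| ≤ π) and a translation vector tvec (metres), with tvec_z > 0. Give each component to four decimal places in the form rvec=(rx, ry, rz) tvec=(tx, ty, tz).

Intrinsics K: fx=534.9, fy=707.4, cx=307.7, cy=232.5
Marker side s = 0.134 m; corners in marker frame (Z=0):
  M0 = (-0.0670, +0.0670, 0)
  M1 = (+0.0670, +0.0670, 0)
  M2 = (+0.0670, -0.0670, 0)
  M3 = (-0.0670, -0.0670, 0)
Detected image corners:
  c0 = (443.630117, 197.690467) px
  c1 = (548.037180, 273.301328) px
  c2 = (594.141229, 148.798195) px
  c3 = (493.182554, 79.857566) px
Planar DLT: solve 8×8 A·h = b for H (H[2,2]=1):
  H  [+659.70063 -536.87094 +519.59847]
  H  [+503.02403 +843.40036 +173.01278]
  H  [-0.20451 -0.34587 +1.00000]
B = K⁻¹H; ‖b₁‖=1.572470, ‖b₂‖=1.572470; λ = 2/(‖b₁‖+‖b₂‖) = 0.635942, sign → tz>0 ⇒ λ=+0.635942
r₁ = λ·B[:,0] = (+0.85913,+0.49496,-0.13005); r₂ = λ·B[:,1] = (-0.51176,+0.83050,-0.21996)
r₃ = r₁×r₂ = (-0.00086,+0.25553,+0.96680); SVD([r₁ r₂ r₃]) → R = UVᵀ:
  R  [+0.85913 -0.51176 -0.00086]
  R  [+0.49496 +0.83050 +0.25553]
  R  [-0.13005 -0.21996 +0.96680]
t = (+0.25193, -0.05348, +0.63594) m
tr R = 2.656429; θ = arccos((tr R − 1)/2) = 0.594882 rad = 34.084°
axis k = ((R−Rᵀ)₃₂, (R−Rᵀ)₁₃, (R−Rᵀ)₂₁) / (2 sinθ) = (-0.424227, +0.115267, +0.898190)
rvec = θ·k = (-0.252365, +0.068571, +0.534317)

rvec=(-0.2524, 0.0686, 0.5343) tvec=(0.2519, -0.0535, 0.6359)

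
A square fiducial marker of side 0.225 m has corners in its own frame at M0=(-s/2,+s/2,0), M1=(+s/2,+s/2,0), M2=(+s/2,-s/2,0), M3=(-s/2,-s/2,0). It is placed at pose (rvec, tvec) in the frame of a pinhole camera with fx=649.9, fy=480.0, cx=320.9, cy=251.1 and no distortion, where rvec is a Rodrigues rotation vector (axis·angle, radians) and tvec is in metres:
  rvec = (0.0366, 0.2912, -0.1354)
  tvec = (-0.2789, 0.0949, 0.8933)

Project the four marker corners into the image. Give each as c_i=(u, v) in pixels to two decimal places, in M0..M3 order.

Intrinsics K: fx=649.9, fy=480.0, cx=320.9, cy=251.1
Marker side s = 0.225 m; corners in marker frame (Z=0):
  M0 = (-0.1125, +0.1125, 0)
  M1 = (+0.1125, +0.1125, 0)
  M2 = (+0.1125, -0.1125, 0)
  M3 = (-0.1125, -0.1125, 0)
rvec = (0.0366, 0.2912, -0.1354), |rvec| = θ = 0.32322 rad = 18.519°
Rodrigues: sinθ=0.31762, 1−cosθ=0.05178; R = I + sinθ·[k]× + (1−cosθ)·[k]×²:
    [+0.94888 +0.13834 +0.28370]
    [-0.12777 +0.99025 -0.05551]
    [-0.28861 +0.01642 +0.95731]
t = (-0.2789, 0.0949, 0.8933) m
M0: Pc = R·M0+t = (-0.37009, +0.22068, +0.92762); u = 649.9·(-0.37009)/0.92762 + 320.9 = 61.6128, v = 480.0·(+0.22068)/0.92762 + 251.1 = 365.2907
M1: Pc = R·M1+t = (-0.15659, +0.19193, +0.86268); u = 649.9·(-0.15659)/0.86268 + 320.9 = 202.9344, v = 480.0·(+0.19193)/0.86268 + 251.1 = 357.8903
M2: Pc = R·M2+t = (-0.18771, -0.03088, +0.85898); u = 649.9·(-0.18771)/0.85898 + 320.9 = 178.8773, v = 480.0·(-0.03088)/0.85898 + 251.1 = 233.8457
M3: Pc = R·M3+t = (-0.40121, -0.00213, +0.92392); u = 649.9·(-0.40121)/0.92392 + 320.9 = 38.6814, v = 480.0·(-0.00213)/0.92392 + 251.1 = 249.9941

c0=(61.61, 365.29) c1=(202.93, 357.89) c2=(178.88, 233.85) c3=(38.68, 249.99)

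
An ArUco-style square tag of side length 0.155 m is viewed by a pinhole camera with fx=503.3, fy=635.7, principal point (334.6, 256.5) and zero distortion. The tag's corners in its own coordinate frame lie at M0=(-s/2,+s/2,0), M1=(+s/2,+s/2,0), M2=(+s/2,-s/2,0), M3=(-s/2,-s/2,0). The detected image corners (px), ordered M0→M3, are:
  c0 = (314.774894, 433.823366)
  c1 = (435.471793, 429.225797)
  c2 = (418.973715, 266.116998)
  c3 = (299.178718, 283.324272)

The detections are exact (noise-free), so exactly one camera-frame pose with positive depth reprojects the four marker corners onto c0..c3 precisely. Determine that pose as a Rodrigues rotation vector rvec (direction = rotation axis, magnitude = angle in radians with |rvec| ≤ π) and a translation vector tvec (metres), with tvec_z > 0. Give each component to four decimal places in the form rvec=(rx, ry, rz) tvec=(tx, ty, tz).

Intrinsics K: fx=503.3, fy=635.7, cx=334.6, cy=256.5
Marker side s = 0.155 m; corners in marker frame (Z=0):
  M0 = (-0.0775, +0.0775, 0)
  M1 = (+0.0775, +0.0775, 0)
  M2 = (+0.0775, -0.0775, 0)
  M3 = (-0.0775, -0.0775, 0)
Detected image corners:
  c0 = (314.774894, 433.823366) px
  c1 = (435.471793, 429.225797) px
  c2 = (418.973715, 266.116998) px
  c3 = (299.178718, 283.324272) px
Planar DLT: solve 8×8 A·h = b for H (H[2,2]=1):
  H  [+585.85369 +110.99598 +364.70186]
  H  [-252.97281 +1017.30143 +353.46670]
  H  [-0.51738 +0.02066 +1.00000]
B = K⁻¹H; ‖b₁‖=1.605460, ‖b₂‖=1.605460; λ = 2/(‖b₁‖+‖b₂‖) = 0.622874, sign → tz>0 ⇒ λ=+0.622874
r₁ = λ·B[:,0] = (+0.93929,-0.11784,-0.32226); r₂ = λ·B[:,1] = (+0.12881,+0.99159,+0.01287)
r₃ = r₁×r₂ = (+0.31804,-0.05360,+0.94656); SVD([r₁ r₂ r₃]) → R = UVᵀ:
  R  [+0.93929 +0.12881 +0.31804]
  R  [-0.11784 +0.99159 -0.05360]
  R  [-0.32226 +0.01287 +0.94656]
t = (+0.03725, +0.09501, +0.62287) m
tr R = 2.877434; θ = arccos((tr R − 1)/2) = 0.351907 rad = 20.163°
axis k = ((R−Rᵀ)₃₂, (R−Rᵀ)₁₃, (R−Rᵀ)₂₁) / (2 sinθ) = (+0.096410, +0.928813, -0.357788)
rvec = θ·k = (+0.033927, +0.326855, -0.125908)

rvec=(0.0339, 0.3269, -0.1259) tvec=(0.0373, 0.0950, 0.6229)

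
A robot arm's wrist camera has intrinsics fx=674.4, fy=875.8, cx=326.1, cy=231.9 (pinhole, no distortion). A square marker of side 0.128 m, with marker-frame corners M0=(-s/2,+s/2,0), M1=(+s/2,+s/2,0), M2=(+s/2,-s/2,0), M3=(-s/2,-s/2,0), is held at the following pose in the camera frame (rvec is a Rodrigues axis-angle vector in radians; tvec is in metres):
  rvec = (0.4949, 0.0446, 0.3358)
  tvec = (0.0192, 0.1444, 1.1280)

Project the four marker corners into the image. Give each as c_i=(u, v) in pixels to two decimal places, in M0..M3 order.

c0=(290.64, 365.55) c1=(361.02, 396.54) c2=(386.89, 321.39) c3=(312.74, 288.35)

Intrinsics K: fx=674.4, fy=875.8, cx=326.1, cy=231.9
Marker side s = 0.128 m; corners in marker frame (Z=0):
  M0 = (-0.0640, +0.0640, 0)
  M1 = (+0.0640, +0.0640, 0)
  M2 = (+0.0640, -0.0640, 0)
  M3 = (-0.0640, -0.0640, 0)
rvec = (0.4949, 0.0446, 0.3358), |rvec| = θ = 0.59973 rad = 34.362°
Rodrigues: sinθ=0.56442, 1−cosθ=0.17451; R = I + sinθ·[k]× + (1−cosθ)·[k]×²:
    [+0.94432 -0.30532 +0.12261]
    [+0.32674 +0.82645 -0.45850]
    [+0.03866 +0.47303 +0.88020]
t = (0.0192, 0.1444, 1.1280) m
M0: Pc = R·M0+t = (-0.06078, +0.17638, +1.15580); u = 674.4·(-0.06078)/1.15580 + 326.1 = 290.6370, v = 875.8·(+0.17638)/1.15580 + 231.9 = 365.5522
M1: Pc = R·M1+t = (+0.06010, +0.21820, +1.16075); u = 674.4·(+0.06010)/1.16075 + 326.1 = 361.0162, v = 875.8·(+0.21820)/1.16075 + 231.9 = 396.5380
M2: Pc = R·M2+t = (+0.09918, +0.11242, +1.10020); u = 674.4·(+0.09918)/1.10020 + 326.1 = 386.8936, v = 875.8·(+0.11242)/1.10020 + 231.9 = 321.3891
M3: Pc = R·M3+t = (-0.02170, +0.07060, +1.09525); u = 674.4·(-0.02170)/1.09525 + 326.1 = 312.7405, v = 875.8·(+0.07060)/1.09525 + 231.9 = 288.3507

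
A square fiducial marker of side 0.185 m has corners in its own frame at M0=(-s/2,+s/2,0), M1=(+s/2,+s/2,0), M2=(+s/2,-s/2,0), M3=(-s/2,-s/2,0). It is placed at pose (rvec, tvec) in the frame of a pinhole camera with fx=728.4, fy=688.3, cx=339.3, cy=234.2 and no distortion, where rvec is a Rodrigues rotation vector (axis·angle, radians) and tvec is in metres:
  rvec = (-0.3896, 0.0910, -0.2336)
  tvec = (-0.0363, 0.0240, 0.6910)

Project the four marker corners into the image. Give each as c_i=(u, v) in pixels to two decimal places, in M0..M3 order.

Intrinsics K: fx=728.4, fy=688.3, cx=339.3, cy=234.2
Marker side s = 0.185 m; corners in marker frame (Z=0):
  M0 = (-0.0925, +0.0925, 0)
  M1 = (+0.0925, +0.0925, 0)
  M2 = (+0.0925, -0.0925, 0)
  M3 = (-0.0925, -0.0925, 0)
rvec = (-0.3896, 0.0910, -0.2336), |rvec| = θ = 0.46329 rad = 26.545°
Rodrigues: sinθ=0.44689, 1−cosθ=0.10541; R = I + sinθ·[k]× + (1−cosθ)·[k]×²:
    [+0.96913 +0.20792 +0.13248]
    [-0.24274 +0.89865 +0.36537]
    [-0.04308 -0.38625 +0.92139]
t = (-0.0363, 0.0240, 0.6910) m
M0: Pc = R·M0+t = (-0.10671, +0.12958, +0.65926); u = 728.4·(-0.10671)/0.65926 + 339.3 = 221.3958, v = 688.3·(+0.12958)/0.65926 + 234.2 = 369.4879
M1: Pc = R·M1+t = (+0.07258, +0.08467, +0.65129); u = 728.4·(+0.07258)/0.65129 + 339.3 = 420.4708, v = 688.3·(+0.08467)/0.65129 + 234.2 = 323.6836
M2: Pc = R·M2+t = (+0.03411, -0.08158, +0.72274); u = 728.4·(+0.03411)/0.72274 + 339.3 = 373.6791, v = 688.3·(-0.08158)/0.72274 + 234.2 = 156.5084
M3: Pc = R·M3+t = (-0.14518, -0.03667, +0.73071); u = 728.4·(-0.14518)/0.73071 + 339.3 = 194.5821, v = 688.3·(-0.03667)/0.73071 + 234.2 = 199.6570

c0=(221.40, 369.49) c1=(420.47, 323.68) c2=(373.68, 156.51) c3=(194.58, 199.66)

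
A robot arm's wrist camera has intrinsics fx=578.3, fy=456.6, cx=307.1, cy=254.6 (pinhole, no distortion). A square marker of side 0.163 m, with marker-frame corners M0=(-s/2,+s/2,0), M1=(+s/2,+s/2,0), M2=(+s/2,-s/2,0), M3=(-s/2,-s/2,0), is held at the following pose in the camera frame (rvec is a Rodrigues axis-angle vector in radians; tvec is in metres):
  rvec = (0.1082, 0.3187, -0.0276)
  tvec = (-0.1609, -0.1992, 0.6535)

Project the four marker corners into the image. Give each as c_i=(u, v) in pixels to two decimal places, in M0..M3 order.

c0=(109.67, 176.63) c1=(234.44, 169.18) c2=(225.78, 47.51) c3=(98.59, 64.43)

Intrinsics K: fx=578.3, fy=456.6, cx=307.1, cy=254.6
Marker side s = 0.163 m; corners in marker frame (Z=0):
  M0 = (-0.0815, +0.0815, 0)
  M1 = (+0.0815, +0.0815, 0)
  M2 = (+0.0815, -0.0815, 0)
  M3 = (-0.0815, -0.0815, 0)
rvec = (0.1082, 0.3187, -0.0276), |rvec| = θ = 0.33770 rad = 19.349°
Rodrigues: sinθ=0.33131, 1−cosθ=0.05648; R = I + sinθ·[k]× + (1−cosθ)·[k]×²:
    [+0.94932 +0.04416 +0.31120]
    [-0.01000 +0.99382 -0.11051]
    [-0.31416 +0.10180 +0.94390]
t = (-0.1609, -0.1992, 0.6535) m
M0: Pc = R·M0+t = (-0.23467, -0.11739, +0.68740); u = 578.3·(-0.23467)/0.68740 + 307.1 = 109.6749, v = 456.6·(-0.11739)/0.68740 + 254.6 = 176.6258
M1: Pc = R·M1+t = (-0.07993, -0.11902, +0.63619); u = 578.3·(-0.07993)/0.63619 + 307.1 = 234.4420, v = 456.6·(-0.11902)/0.63619 + 254.6 = 169.1797
M2: Pc = R·M2+t = (-0.08713, -0.28101, +0.61960); u = 578.3·(-0.08713)/0.61960 + 307.1 = 225.7783, v = 456.6·(-0.28101)/0.61960 + 254.6 = 47.5148
M3: Pc = R·M3+t = (-0.24187, -0.27938, +0.67081); u = 578.3·(-0.24187)/0.67081 + 307.1 = 98.5864, v = 456.6·(-0.27938)/0.67081 + 254.6 = 64.4325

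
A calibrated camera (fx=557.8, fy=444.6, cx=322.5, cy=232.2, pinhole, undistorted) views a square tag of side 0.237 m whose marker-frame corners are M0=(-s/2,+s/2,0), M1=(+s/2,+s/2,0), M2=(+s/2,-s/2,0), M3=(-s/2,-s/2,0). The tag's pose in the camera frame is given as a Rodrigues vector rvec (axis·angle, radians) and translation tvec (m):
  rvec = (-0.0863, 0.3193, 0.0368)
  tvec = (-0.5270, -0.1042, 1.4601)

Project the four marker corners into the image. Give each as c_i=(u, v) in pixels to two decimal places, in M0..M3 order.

c0=(80.60, 235.52) c1=(156.57, 237.37) c2=(163.33, 164.05) c3=(87.97, 165.86)

Intrinsics K: fx=557.8, fy=444.6, cx=322.5, cy=232.2
Marker side s = 0.237 m; corners in marker frame (Z=0):
  M0 = (-0.1185, +0.1185, 0)
  M1 = (+0.1185, +0.1185, 0)
  M2 = (+0.1185, -0.1185, 0)
  M3 = (-0.1185, -0.1185, 0)
rvec = (-0.0863, 0.3193, 0.0368), |rvec| = θ = 0.33280 rad = 19.068°
Rodrigues: sinθ=0.32669, 1−cosθ=0.05487; R = I + sinθ·[k]× + (1−cosθ)·[k]×²:
    [+0.94882 -0.04978 +0.31187]
    [+0.02247 +0.99564 +0.09054]
    [-0.31501 -0.07889 +0.94580]
t = (-0.5270, -0.1042, 1.4601) m
M0: Pc = R·M0+t = (-0.64533, +0.01112, +1.48808); u = 557.8·(-0.64533)/1.48808 + 322.5 = 80.5996, v = 444.6·(+0.01112)/1.48808 + 232.2 = 235.5224
M1: Pc = R·M1+t = (-0.42046, +0.01645, +1.41342); u = 557.8·(-0.42046)/1.41342 + 322.5 = 156.5663, v = 444.6·(+0.01645)/1.41342 + 232.2 = 237.3733
M2: Pc = R·M2+t = (-0.40867, -0.21952, +1.43212); u = 557.8·(-0.40867)/1.43212 + 322.5 = 163.3276, v = 444.6·(-0.21952)/1.43212 + 232.2 = 164.0502
M3: Pc = R·M3+t = (-0.63354, -0.22485, +1.50678); u = 557.8·(-0.63354)/1.50678 + 322.5 = 87.9685, v = 444.6·(-0.22485)/1.50678 + 232.2 = 165.8553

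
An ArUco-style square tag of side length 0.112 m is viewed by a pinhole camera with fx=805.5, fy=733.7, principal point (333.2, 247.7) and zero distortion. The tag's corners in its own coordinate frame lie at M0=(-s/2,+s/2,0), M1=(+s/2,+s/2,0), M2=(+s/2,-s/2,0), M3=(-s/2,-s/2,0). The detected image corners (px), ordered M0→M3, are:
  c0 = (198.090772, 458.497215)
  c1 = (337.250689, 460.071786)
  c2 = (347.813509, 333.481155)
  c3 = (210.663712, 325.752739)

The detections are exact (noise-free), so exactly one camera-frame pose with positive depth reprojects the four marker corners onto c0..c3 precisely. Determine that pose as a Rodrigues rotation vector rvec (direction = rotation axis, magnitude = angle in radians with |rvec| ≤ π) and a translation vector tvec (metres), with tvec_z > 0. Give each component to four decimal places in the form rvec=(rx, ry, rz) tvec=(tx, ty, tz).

Intrinsics K: fx=805.5, fy=733.7, cx=333.2, cy=247.7
Marker side s = 0.112 m; corners in marker frame (Z=0):
  M0 = (-0.0560, +0.0560, 0)
  M1 = (+0.0560, +0.0560, 0)
  M2 = (+0.0560, -0.0560, 0)
  M3 = (-0.0560, -0.0560, 0)
Detected image corners:
  c0 = (198.090772, 458.497215) px
  c1 = (337.250689, 460.071786) px
  c2 = (347.813509, 333.481155) px
  c3 = (210.663712, 325.752739) px
Planar DLT: solve 8×8 A·h = b for H (H[2,2]=1):
  H  [+1350.27480 -128.81458 +275.13739]
  H  [+210.15187 +1119.95308 +394.16454]
  H  [+0.42712 -0.09415 +1.00000]
B = K⁻¹H; ‖b₁‖=1.565751, ‖b₂‖=1.565751; λ = 2/(‖b₁‖+‖b₂‖) = 0.638671, sign → tz>0 ⇒ λ=+0.638671
r₁ = λ·B[:,0] = (+0.95778,+0.09084,+0.27279); r₂ = λ·B[:,1] = (-0.07726,+0.99520,-0.06013)
r₃ = r₁×r₂ = (-0.27694,+0.03651,+0.96019); SVD([r₁ r₂ r₃]) → R = UVᵀ:
  R  [+0.95778 -0.07726 -0.27694]
  R  [+0.09084 +0.99520 +0.03651]
  R  [+0.27279 -0.06013 +0.96019]
t = (-0.04604, +0.12749, +0.63867) m
tr R = 2.913167; θ = arccos((tr R − 1)/2) = 0.295752 rad = 16.945°
axis k = ((R−Rᵀ)₃₂, (R−Rᵀ)₁₃, (R−Rᵀ)₂₁) / (2 sinθ) = (-0.165788, -0.943054, +0.288381)
rvec = θ·k = (-0.049032, -0.278910, +0.085289)

rvec=(-0.0490, -0.2789, 0.0853) tvec=(-0.0460, 0.1275, 0.6387)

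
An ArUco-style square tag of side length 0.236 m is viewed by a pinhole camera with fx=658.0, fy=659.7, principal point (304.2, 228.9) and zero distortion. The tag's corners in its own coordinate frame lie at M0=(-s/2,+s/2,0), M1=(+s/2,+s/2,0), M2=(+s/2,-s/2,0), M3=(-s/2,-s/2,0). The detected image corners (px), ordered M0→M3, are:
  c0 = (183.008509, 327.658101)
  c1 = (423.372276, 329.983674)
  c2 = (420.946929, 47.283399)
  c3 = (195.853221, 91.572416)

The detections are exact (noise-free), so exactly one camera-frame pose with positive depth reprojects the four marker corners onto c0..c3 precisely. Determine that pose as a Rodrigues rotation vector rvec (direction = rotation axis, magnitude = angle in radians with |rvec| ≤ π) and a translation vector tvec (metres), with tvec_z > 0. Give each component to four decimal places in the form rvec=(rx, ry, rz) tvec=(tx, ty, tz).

rvec=(-0.1777, 0.4875, -0.0203) tvec=(-0.0082, -0.0299, 0.5910)

Intrinsics K: fx=658.0, fy=659.7, cx=304.2, cy=228.9
Marker side s = 0.236 m; corners in marker frame (Z=0):
  M0 = (-0.1180, +0.1180, 0)
  M1 = (+0.1180, +0.1180, 0)
  M2 = (+0.1180, -0.1180, 0)
  M3 = (-0.1180, -0.1180, 0)
Detected image corners:
  c0 = (183.008509, 327.658101) px
  c1 = (423.372276, 329.983674) px
  c2 = (420.946929, 47.283399) px
  c3 = (195.853221, 91.572416) px
Planar DLT: solve 8×8 A·h = b for H (H[2,2]=1):
  H  [+744.84521 -115.46698 +295.10206]
  H  [-248.73849 +1031.10859 +195.57268]
  H  [-0.78538 -0.29560 +1.00000]
B = K⁻¹H; ‖b₁‖=1.692037, ‖b₂‖=1.692037; λ = 2/(‖b₁‖+‖b₂‖) = 0.591004, sign → tz>0 ⇒ λ=+0.591004
r₁ = λ·B[:,0] = (+0.88359,-0.06178,-0.46416); r₂ = λ·B[:,1] = (-0.02294,+0.98435,-0.17470)
r₃ = r₁×r₂ = (+0.46769,+0.16502,+0.86835); SVD([r₁ r₂ r₃]) → R = UVᵀ:
  R  [+0.88359 -0.02294 +0.46769]
  R  [-0.06178 +0.98435 +0.16502]
  R  [-0.46416 -0.17470 +0.86835]
t = (-0.00817, -0.02986, +0.59100) m
tr R = 2.736298; θ = arccos((tr R − 1)/2) = 0.519336 rad = 29.756°
axis k = ((R−Rᵀ)₃₂, (R−Rᵀ)₁₃, (R−Rᵀ)₂₁) / (2 sinθ) = (-0.342248, +0.938795, -0.039129)
rvec = θ·k = (-0.177741, +0.487550, -0.020321)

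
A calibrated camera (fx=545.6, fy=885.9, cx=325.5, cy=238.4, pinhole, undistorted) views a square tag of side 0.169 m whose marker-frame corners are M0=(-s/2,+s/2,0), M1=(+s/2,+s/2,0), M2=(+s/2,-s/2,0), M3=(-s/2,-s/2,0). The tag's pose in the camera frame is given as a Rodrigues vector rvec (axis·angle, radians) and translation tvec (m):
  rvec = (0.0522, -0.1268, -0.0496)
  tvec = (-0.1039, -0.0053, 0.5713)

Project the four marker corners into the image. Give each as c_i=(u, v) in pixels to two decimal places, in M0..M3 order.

Intrinsics K: fx=545.6, fy=885.9, cx=325.5, cy=238.4
Marker side s = 0.169 m; corners in marker frame (Z=0):
  M0 = (-0.0845, +0.0845, 0)
  M1 = (+0.0845, +0.0845, 0)
  M2 = (+0.0845, -0.0845, 0)
  M3 = (-0.0845, -0.0845, 0)
rvec = (0.0522, -0.1268, -0.0496), |rvec| = θ = 0.14582 rad = 8.355°
Rodrigues: sinθ=0.14530, 1−cosθ=0.01061; R = I + sinθ·[k]× + (1−cosθ)·[k]×²:
    [+0.99075 +0.04612 -0.12764]
    [-0.05273 +0.99741 -0.04888]
    [+0.12506 +0.05515 +0.99062]
t = (-0.1039, -0.0053, 0.5713) m
M0: Pc = R·M0+t = (-0.18372, +0.08344, +0.56539); u = 545.6·(-0.18372)/0.56539 + 325.5 = 148.2107, v = 885.9·(+0.08344)/0.56539 + 238.4 = 369.1351
M1: Pc = R·M1+t = (-0.01628, +0.07453, +0.58653); u = 545.6·(-0.01628)/0.58653 + 325.5 = 310.3517, v = 885.9·(+0.07453)/0.58653 + 238.4 = 350.9648
M2: Pc = R·M2+t = (-0.02408, -0.09404, +0.57721); u = 545.6·(-0.02408)/0.57721 + 325.5 = 302.7395, v = 885.9·(-0.09404)/0.57721 + 238.4 = 94.0718
M3: Pc = R·M3+t = (-0.19152, -0.08513, +0.55607); u = 545.6·(-0.19152)/0.55607 + 325.5 = 137.5913, v = 885.9·(-0.08513)/0.55607 + 238.4 = 102.7828

c0=(148.21, 369.14) c1=(310.35, 350.96) c2=(302.74, 94.07) c3=(137.59, 102.78)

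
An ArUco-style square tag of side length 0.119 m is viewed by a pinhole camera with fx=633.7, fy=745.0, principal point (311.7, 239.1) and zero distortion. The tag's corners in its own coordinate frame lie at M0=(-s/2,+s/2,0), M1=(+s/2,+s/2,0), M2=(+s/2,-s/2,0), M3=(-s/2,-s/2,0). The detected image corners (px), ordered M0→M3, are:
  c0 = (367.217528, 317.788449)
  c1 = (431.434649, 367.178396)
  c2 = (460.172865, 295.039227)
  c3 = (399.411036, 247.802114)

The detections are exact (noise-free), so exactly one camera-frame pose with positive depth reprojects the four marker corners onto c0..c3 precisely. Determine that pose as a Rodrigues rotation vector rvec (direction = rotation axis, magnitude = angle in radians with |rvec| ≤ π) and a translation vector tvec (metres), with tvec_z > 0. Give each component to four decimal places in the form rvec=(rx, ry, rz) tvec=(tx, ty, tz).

rvec=(-0.4317, -0.1770, 0.5602) tvec=(0.1630, 0.0898, 0.9993)

Intrinsics K: fx=633.7, fy=745.0, cx=311.7, cy=239.1
Marker side s = 0.119 m; corners in marker frame (Z=0):
  M0 = (-0.0595, +0.0595, 0)
  M1 = (+0.0595, +0.0595, 0)
  M2 = (+0.0595, -0.0595, 0)
  M3 = (-0.0595, -0.0595, 0)
Detected image corners:
  c0 = (367.217528, 317.788449) px
  c1 = (431.434649, 367.178396) px
  c2 = (460.172865, 295.039227) px
  c3 = (399.411036, 247.802114) px
Planar DLT: solve 8×8 A·h = b for H (H[2,2]=1):
  H  [+543.83434 -439.29357 +415.04544]
  H  [+419.89634 +461.45679 +306.08339]
  H  [+0.04606 -0.44220 +1.00000]
B = K⁻¹H; ‖b₁‖=1.000729, ‖b₂‖=1.000729; λ = 2/(‖b₁‖+‖b₂‖) = 0.999271, sign → tz>0 ⇒ λ=+0.999271
r₁ = λ·B[:,0] = (+0.83492,+0.54844,+0.04603); r₂ = λ·B[:,1] = (-0.47537,+0.76077,-0.44188)
r₃ = r₁×r₂ = (-0.27736,+0.34705,+0.89589); SVD([r₁ r₂ r₃]) → R = UVᵀ:
  R  [+0.83492 -0.47537 -0.27736]
  R  [+0.54844 +0.76077 +0.34705]
  R  [+0.04603 -0.44188 +0.89589]
t = (+0.16296, +0.08985, +0.99927) m
tr R = 2.491588; θ = arccos((tr R − 1)/2) = 0.729070 rad = 41.773°
axis k = ((R−Rᵀ)₃₂, (R−Rᵀ)₁₃, (R−Rᵀ)₂₁) / (2 sinθ) = (-0.592134, -0.242716, +0.768418)
rvec = θ·k = (-0.431707, -0.176957, +0.560231)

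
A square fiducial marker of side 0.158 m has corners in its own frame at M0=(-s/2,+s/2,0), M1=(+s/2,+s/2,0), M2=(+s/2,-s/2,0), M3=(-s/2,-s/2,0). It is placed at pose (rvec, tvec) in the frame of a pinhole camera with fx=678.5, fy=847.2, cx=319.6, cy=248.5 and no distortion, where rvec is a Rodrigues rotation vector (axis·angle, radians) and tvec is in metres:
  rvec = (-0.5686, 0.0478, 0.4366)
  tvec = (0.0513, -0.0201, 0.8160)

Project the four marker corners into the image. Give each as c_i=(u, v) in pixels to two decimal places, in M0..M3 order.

c0=(273.97, 258.05) c1=(399.99, 326.28) c2=(444.78, 199.20) c3=(329.14, 141.06)

Intrinsics K: fx=678.5, fy=847.2, cx=319.6, cy=248.5
Marker side s = 0.158 m; corners in marker frame (Z=0):
  M0 = (-0.0790, +0.0790, 0)
  M1 = (+0.0790, +0.0790, 0)
  M2 = (+0.0790, -0.0790, 0)
  M3 = (-0.0790, -0.0790, 0)
rvec = (-0.5686, 0.0478, 0.4366), |rvec| = θ = 0.71848 rad = 41.166°
Rodrigues: sinθ=0.65824, 1−cosθ=0.24719; R = I + sinθ·[k]× + (1−cosθ)·[k]×²:
    [+0.90763 -0.41301 -0.07508]
    [+0.38698 +0.75390 +0.53092]
    [-0.16267 -0.51093 +0.84409]
t = (0.0513, -0.0201, 0.8160) m
M0: Pc = R·M0+t = (-0.05303, +0.00889, +0.78849); u = 678.5·(-0.05303)/0.78849 + 319.6 = 273.9670, v = 847.2·(+0.00889)/0.78849 + 248.5 = 258.0486
M1: Pc = R·M1+t = (+0.09037, +0.07003, +0.76279); u = 678.5·(+0.09037)/0.76279 + 319.6 = 399.9886, v = 847.2·(+0.07003)/0.76279 + 248.5 = 326.2797
M2: Pc = R·M2+t = (+0.15563, -0.04909, +0.84351); u = 678.5·(+0.15563)/0.84351 + 319.6 = 444.7849, v = 847.2·(-0.04909)/0.84351 + 248.5 = 199.1985
M3: Pc = R·M3+t = (+0.01223, -0.11023, +0.86921); u = 678.5·(+0.01223)/0.86921 + 319.6 = 329.1429, v = 847.2·(-0.11023)/0.86921 + 248.5 = 141.0621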